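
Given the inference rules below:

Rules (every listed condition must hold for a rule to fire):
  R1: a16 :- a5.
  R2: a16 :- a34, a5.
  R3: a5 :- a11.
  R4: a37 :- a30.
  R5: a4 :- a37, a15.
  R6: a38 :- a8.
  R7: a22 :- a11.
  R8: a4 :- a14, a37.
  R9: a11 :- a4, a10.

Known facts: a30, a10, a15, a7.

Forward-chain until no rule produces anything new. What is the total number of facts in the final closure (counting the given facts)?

10

Round 1: R4 [a37 :- a30.]. New: a37.
Round 2: R5 [a4 :- a37, a15.]. New: a4.
Round 3: R9 [a11 :- a4, a10.]. New: a11.
Round 4: R3 [a5 :- a11.]; R7 [a22 :- a11.]. New: a5, a22.
Round 5: R1 [a16 :- a5.]. New: a16.
Closure: {a10, a11, a15, a16, a22, a30, a37, a4, a5, a7} — 10 facts.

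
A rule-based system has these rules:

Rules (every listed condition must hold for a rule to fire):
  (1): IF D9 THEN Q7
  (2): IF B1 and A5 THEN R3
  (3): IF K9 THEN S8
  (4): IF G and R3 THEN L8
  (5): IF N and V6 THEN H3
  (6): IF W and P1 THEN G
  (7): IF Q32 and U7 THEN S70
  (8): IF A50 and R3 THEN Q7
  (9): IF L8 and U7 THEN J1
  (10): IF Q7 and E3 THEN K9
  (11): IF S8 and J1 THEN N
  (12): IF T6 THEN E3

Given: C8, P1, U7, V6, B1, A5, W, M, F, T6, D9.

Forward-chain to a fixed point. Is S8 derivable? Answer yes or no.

Round 1: (1) [IF D9 THEN Q7]; (2) [IF B1 and A5 THEN R3]; (6) [IF W and P1 THEN G]; (12) [IF T6 THEN E3]. New: Q7, R3, G, E3.
Round 2: (4) [IF G and R3 THEN L8]; (10) [IF Q7 and E3 THEN K9]. New: L8, K9.
Round 3: (3) [IF K9 THEN S8]; (9) [IF L8 and U7 THEN J1]. New: S8, J1.
Round 4: (11) [IF S8 and J1 THEN N]. New: N.
Round 5: (5) [IF N and V6 THEN H3]. New: H3.
S8 appears in round 3, so it is derivable.

yes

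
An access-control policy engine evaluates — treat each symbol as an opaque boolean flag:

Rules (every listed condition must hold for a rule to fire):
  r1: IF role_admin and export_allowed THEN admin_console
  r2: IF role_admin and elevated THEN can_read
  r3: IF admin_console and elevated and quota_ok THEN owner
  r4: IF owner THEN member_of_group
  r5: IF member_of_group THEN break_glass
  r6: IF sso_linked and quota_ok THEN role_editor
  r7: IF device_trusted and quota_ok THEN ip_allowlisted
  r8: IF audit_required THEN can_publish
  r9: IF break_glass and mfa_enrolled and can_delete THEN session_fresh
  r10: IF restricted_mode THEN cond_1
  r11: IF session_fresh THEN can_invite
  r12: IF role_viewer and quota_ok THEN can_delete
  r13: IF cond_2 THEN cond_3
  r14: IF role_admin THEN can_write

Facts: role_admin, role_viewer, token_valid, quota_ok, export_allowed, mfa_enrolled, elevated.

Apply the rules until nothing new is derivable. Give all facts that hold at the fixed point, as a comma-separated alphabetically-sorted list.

admin_console, break_glass, can_delete, can_invite, can_read, can_write, elevated, export_allowed, member_of_group, mfa_enrolled, owner, quota_ok, role_admin, role_viewer, session_fresh, token_valid

Round 1: r1 [IF role_admin and export_allowed THEN admin_console]; r2 [IF role_admin and elevated THEN can_read]; r12 [IF role_viewer and quota_ok THEN can_delete]; r14 [IF role_admin THEN can_write]. New: admin_console, can_read, can_delete, can_write.
Round 2: r3 [IF admin_console and elevated and quota_ok THEN owner]. New: owner.
Round 3: r4 [IF owner THEN member_of_group]. New: member_of_group.
Round 4: r5 [IF member_of_group THEN break_glass]. New: break_glass.
Round 5: r9 [IF break_glass and mfa_enrolled and can_delete THEN session_fresh]. New: session_fresh.
Round 6: r11 [IF session_fresh THEN can_invite]. New: can_invite.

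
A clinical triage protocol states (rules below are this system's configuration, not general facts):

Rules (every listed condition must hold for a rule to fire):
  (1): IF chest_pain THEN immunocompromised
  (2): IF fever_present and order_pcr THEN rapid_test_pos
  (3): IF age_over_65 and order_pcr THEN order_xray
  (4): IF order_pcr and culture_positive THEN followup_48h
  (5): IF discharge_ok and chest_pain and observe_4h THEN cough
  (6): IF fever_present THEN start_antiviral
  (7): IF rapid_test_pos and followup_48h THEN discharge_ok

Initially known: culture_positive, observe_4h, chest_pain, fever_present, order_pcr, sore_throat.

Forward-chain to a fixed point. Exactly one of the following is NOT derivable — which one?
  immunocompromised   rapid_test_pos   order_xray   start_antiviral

Round 1: (1) [IF chest_pain THEN immunocompromised]; (2) [IF fever_present and order_pcr THEN rapid_test_pos]; (4) [IF order_pcr and culture_positive THEN followup_48h]; (6) [IF fever_present THEN start_antiviral]. Adds immunocompromised, rapid_test_pos, followup_48h, start_antiviral.
Round 2: (7) [IF rapid_test_pos and followup_48h THEN discharge_ok]. Adds discharge_ok.
Round 3: (5) [IF discharge_ok and chest_pain and observe_4h THEN cough]. Adds cough.
Derived: start_antiviral (round 1), rapid_test_pos (round 1), immunocompromised (round 1). order_xray never appears in any round.

order_xray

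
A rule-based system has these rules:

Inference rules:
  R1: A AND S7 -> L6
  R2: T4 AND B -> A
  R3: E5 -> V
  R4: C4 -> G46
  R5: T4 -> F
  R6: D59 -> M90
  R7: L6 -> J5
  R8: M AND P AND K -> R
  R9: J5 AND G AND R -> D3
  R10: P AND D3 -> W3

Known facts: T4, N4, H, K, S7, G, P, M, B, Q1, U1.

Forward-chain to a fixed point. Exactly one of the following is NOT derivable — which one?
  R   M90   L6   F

Round 1 fires R2, R5, R8, giving A, F, R.
Round 2 fires R1, giving L6.
Round 3 fires R7, giving J5.
Round 4 fires R9, giving D3.
Round 5 fires R10, giving W3.
Derived: F (round 1), R (round 1), L6 (round 2). M90 never appears in any round.

M90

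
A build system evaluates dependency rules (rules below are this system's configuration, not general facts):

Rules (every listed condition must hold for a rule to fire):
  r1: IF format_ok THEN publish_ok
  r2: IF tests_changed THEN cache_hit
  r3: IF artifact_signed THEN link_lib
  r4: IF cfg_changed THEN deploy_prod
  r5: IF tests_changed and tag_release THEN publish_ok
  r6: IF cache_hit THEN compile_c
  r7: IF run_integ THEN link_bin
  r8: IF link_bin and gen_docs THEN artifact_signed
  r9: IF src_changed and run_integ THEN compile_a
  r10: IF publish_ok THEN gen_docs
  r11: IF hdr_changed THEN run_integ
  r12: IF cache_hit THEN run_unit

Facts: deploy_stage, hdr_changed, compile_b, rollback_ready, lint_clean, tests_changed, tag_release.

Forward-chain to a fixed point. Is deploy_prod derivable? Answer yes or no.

no

Round 1: r2 [IF tests_changed THEN cache_hit]; r5 [IF tests_changed and tag_release THEN publish_ok]; r11 [IF hdr_changed THEN run_integ]. New: cache_hit, publish_ok, run_integ.
Round 2: r6 [IF cache_hit THEN compile_c]; r7 [IF run_integ THEN link_bin]; r10 [IF publish_ok THEN gen_docs]; r12 [IF cache_hit THEN run_unit]. New: compile_c, link_bin, gen_docs, run_unit.
Round 3: r8 [IF link_bin and gen_docs THEN artifact_signed]. New: artifact_signed.
Round 4: r3 [IF artifact_signed THEN link_lib]. New: link_lib.
Fixed point reached. deploy_prod is concluded only by r4; r4 needs cfg_changed (never derived).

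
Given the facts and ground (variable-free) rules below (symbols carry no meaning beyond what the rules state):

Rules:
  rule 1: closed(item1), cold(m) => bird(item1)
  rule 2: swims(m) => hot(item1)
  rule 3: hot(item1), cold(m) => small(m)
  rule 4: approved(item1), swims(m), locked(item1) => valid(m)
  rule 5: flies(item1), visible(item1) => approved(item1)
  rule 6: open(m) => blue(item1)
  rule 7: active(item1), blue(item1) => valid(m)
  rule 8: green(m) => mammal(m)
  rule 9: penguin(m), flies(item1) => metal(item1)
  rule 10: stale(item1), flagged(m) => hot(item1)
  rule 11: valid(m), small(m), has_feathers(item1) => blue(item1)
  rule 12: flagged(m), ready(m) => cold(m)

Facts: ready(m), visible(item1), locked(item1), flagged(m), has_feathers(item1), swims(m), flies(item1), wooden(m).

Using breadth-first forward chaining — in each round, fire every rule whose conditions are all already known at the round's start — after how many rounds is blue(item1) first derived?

3

Round 1 — rule 2, rule 5, rule 12, derive hot(item1), approved(item1), cold(m).
Round 2 — rule 3, rule 4, derive small(m), valid(m).
Round 3 — rule 11, derive blue(item1).
blue(item1) first appears in round 3.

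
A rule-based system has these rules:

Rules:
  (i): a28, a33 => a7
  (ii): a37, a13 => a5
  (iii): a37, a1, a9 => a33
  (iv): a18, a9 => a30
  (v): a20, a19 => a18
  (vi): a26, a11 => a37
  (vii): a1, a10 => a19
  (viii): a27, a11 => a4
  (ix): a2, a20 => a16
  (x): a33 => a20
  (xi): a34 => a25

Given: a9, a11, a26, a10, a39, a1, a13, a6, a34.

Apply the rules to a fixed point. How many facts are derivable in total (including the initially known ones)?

17

Round 1 — (vi), (vii), (xi), derive a37, a19, a25.
Round 2 — (ii), (iii), derive a5, a33.
Round 3 — (x), derive a20.
Round 4 — (v), derive a18.
Round 5 — (iv), derive a30.
Closure: {a1, a10, a11, a13, a18, a19, a20, a25, a26, a30, a33, a34, a37, a39, a5, a6, a9} — 17 facts.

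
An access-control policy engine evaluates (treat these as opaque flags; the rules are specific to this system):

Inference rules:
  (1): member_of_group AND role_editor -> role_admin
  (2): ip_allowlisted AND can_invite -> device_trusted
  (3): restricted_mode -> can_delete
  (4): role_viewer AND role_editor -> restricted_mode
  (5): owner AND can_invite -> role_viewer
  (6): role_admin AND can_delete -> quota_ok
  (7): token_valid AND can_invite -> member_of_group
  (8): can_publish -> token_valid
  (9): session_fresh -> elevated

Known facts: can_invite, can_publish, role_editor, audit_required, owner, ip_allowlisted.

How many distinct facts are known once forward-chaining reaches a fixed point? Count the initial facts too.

Round 1: (2) [ip_allowlisted AND can_invite -> device_trusted]; (5) [owner AND can_invite -> role_viewer]; (8) [can_publish -> token_valid]. New: device_trusted, role_viewer, token_valid.
Round 2: (4) [role_viewer AND role_editor -> restricted_mode]; (7) [token_valid AND can_invite -> member_of_group]. New: restricted_mode, member_of_group.
Round 3: (1) [member_of_group AND role_editor -> role_admin]; (3) [restricted_mode -> can_delete]. New: role_admin, can_delete.
Round 4: (6) [role_admin AND can_delete -> quota_ok]. New: quota_ok.
Closure: {audit_required, can_delete, can_invite, can_publish, device_trusted, ip_allowlisted, member_of_group, owner, quota_ok, restricted_mode, role_admin, role_editor, role_viewer, token_valid} — 14 facts.

14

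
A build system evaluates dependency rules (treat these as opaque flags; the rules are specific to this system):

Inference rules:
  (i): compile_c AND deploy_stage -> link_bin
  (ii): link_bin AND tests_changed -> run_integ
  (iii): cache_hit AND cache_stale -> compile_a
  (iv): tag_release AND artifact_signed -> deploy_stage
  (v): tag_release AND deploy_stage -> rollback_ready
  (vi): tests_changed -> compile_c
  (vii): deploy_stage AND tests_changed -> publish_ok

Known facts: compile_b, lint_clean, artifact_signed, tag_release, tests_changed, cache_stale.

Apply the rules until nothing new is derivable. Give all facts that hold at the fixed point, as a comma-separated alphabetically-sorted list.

Round 1 fires (iv), (vi), giving deploy_stage, compile_c.
Round 2 fires (i), (v), (vii), giving link_bin, rollback_ready, publish_ok.
Round 3 fires (ii), giving run_integ.

artifact_signed, cache_stale, compile_b, compile_c, deploy_stage, link_bin, lint_clean, publish_ok, rollback_ready, run_integ, tag_release, tests_changed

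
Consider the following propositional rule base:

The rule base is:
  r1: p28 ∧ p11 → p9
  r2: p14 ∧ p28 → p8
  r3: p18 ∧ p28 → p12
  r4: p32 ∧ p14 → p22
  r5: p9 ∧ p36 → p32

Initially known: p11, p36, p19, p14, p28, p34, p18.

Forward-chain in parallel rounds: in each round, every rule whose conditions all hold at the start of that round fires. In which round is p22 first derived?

Round 1: r1 [p28 ∧ p11 → p9]; r2 [p14 ∧ p28 → p8]; r3 [p18 ∧ p28 → p12]. Adds p9, p8, p12.
Round 2: r5 [p9 ∧ p36 → p32]. Adds p32.
Round 3: r4 [p32 ∧ p14 → p22]. Adds p22.
p22 first appears in round 3.

3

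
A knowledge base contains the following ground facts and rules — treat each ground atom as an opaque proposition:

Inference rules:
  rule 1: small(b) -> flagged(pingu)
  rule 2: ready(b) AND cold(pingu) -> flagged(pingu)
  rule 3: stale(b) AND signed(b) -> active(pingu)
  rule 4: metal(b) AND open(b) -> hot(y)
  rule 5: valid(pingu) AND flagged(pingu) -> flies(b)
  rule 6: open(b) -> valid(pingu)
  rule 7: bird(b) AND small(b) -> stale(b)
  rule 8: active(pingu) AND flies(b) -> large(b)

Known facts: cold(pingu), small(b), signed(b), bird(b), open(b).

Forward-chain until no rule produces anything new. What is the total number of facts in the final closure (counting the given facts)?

Round 1 — rule 1, rule 6, rule 7, derive flagged(pingu), valid(pingu), stale(b).
Round 2 — rule 3, rule 5, derive active(pingu), flies(b).
Round 3 — rule 8, derive large(b).
Closure: {active(pingu), bird(b), cold(pingu), flagged(pingu), flies(b), large(b), open(b), signed(b), small(b), stale(b), valid(pingu)} — 11 facts.

11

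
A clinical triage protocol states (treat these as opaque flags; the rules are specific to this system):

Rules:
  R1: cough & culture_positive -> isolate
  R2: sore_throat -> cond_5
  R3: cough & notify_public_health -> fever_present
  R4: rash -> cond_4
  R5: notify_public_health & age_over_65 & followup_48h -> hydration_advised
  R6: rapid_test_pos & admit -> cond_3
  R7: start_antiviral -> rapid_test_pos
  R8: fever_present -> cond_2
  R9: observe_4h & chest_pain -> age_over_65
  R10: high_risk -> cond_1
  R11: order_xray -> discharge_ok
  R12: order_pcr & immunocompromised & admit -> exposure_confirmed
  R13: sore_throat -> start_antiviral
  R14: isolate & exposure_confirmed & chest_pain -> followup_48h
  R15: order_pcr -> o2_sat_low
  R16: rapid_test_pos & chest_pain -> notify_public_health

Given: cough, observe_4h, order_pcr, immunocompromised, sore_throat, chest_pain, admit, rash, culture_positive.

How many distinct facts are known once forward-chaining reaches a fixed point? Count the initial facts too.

23

Round 1 — R1, R2, R4, R9, R12, R13, R15, derive isolate, cond_5, cond_4, age_over_65, exposure_confirmed, start_antiviral, o2_sat_low.
Round 2 — R7, R14, derive rapid_test_pos, followup_48h.
Round 3 — R6, R16, derive cond_3, notify_public_health.
Round 4 — R3, R5, derive fever_present, hydration_advised.
Round 5 — R8, derive cond_2.
Closure: {admit, age_over_65, chest_pain, cond_2, cond_3, cond_4, cond_5, cough, culture_positive, exposure_confirmed, fever_present, followup_48h, hydration_advised, immunocompromised, isolate, notify_public_health, o2_sat_low, observe_4h, order_pcr, rapid_test_pos, rash, sore_throat, start_antiviral} — 23 facts.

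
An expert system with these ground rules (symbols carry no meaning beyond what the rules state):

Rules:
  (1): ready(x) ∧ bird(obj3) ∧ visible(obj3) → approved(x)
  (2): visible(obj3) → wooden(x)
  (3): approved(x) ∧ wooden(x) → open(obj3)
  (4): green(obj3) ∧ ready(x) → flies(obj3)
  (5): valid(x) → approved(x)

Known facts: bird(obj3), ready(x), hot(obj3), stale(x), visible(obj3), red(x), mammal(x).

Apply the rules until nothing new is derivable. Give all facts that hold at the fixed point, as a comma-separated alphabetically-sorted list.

Round 1: (1) [ready(x) ∧ bird(obj3) ∧ visible(obj3) → approved(x)]; (2) [visible(obj3) → wooden(x)]. New: approved(x), wooden(x).
Round 2: (3) [approved(x) ∧ wooden(x) → open(obj3)]. New: open(obj3).

approved(x), bird(obj3), hot(obj3), mammal(x), open(obj3), ready(x), red(x), stale(x), visible(obj3), wooden(x)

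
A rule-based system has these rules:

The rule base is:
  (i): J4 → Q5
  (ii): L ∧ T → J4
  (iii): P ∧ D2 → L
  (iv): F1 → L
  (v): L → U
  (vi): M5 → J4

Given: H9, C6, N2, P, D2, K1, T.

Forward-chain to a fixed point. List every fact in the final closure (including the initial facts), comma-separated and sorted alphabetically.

Round 1 fires (iii), giving L.
Round 2 fires (ii), (v), giving J4, U.
Round 3 fires (i), giving Q5.

C6, D2, H9, J4, K1, L, N2, P, Q5, T, U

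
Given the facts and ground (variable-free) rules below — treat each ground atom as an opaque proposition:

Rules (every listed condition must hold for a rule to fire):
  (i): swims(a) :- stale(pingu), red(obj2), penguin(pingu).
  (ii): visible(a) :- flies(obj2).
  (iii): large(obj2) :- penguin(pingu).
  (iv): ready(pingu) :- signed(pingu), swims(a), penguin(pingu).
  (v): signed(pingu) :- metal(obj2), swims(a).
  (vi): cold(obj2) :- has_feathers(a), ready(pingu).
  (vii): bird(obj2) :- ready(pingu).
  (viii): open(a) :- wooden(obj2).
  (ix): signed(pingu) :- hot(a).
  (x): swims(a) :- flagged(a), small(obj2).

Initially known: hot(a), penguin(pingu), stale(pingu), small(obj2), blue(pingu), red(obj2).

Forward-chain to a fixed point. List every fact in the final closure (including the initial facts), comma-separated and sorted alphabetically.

bird(obj2), blue(pingu), hot(a), large(obj2), penguin(pingu), ready(pingu), red(obj2), signed(pingu), small(obj2), stale(pingu), swims(a)

Round 1 fires (i), (iii), (ix), giving swims(a), large(obj2), signed(pingu).
Round 2 fires (iv), giving ready(pingu).
Round 3 fires (vii), giving bird(obj2).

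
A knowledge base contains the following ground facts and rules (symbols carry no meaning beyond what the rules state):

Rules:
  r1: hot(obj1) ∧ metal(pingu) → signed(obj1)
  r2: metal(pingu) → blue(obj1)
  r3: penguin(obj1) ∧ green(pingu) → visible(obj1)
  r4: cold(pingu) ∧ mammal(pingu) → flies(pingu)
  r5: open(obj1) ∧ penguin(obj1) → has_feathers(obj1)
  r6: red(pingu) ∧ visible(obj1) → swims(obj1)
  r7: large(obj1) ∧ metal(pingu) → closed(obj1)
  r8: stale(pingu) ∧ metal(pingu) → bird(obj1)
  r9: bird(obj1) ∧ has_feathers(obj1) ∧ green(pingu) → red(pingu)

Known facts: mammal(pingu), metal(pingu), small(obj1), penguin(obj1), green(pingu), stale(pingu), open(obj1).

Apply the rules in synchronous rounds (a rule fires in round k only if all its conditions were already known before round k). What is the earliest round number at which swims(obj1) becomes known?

3

Round 1 — r2, r3, r5, r8, derive blue(obj1), visible(obj1), has_feathers(obj1), bird(obj1).
Round 2 — r9, derive red(pingu).
Round 3 — r6, derive swims(obj1).
swims(obj1) first appears in round 3.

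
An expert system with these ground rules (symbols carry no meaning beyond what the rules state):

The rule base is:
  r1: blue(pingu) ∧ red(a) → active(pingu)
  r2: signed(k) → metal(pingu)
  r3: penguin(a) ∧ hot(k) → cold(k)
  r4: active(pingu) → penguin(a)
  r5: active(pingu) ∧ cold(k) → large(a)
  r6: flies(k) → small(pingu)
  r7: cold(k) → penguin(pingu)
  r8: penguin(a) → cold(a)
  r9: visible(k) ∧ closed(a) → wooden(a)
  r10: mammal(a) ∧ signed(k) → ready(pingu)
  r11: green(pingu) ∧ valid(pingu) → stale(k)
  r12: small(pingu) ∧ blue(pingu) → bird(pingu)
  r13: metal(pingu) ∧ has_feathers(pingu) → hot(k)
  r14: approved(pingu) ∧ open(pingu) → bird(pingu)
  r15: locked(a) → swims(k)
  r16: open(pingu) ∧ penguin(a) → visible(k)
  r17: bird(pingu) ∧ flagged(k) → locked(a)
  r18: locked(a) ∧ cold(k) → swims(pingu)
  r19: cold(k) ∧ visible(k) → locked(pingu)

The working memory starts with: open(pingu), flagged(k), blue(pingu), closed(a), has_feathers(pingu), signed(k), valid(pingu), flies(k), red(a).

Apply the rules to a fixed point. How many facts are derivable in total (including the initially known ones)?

25

Round 1 fires r1, r2, r6, giving active(pingu), metal(pingu), small(pingu).
Round 2 fires r4, r12, r13, giving penguin(a), bird(pingu), hot(k).
Round 3 fires r3, r8, r16, r17, giving cold(k), cold(a), visible(k), locked(a).
Round 4 fires r5, r7, r9, r15, r18, r19, giving large(a), penguin(pingu), wooden(a), swims(k), swims(pingu), locked(pingu).
Closure: {active(pingu), bird(pingu), blue(pingu), closed(a), cold(a), cold(k), flagged(k), flies(k), has_feathers(pingu), hot(k), large(a), locked(a), locked(pingu), metal(pingu), open(pingu), penguin(a), penguin(pingu), red(a), signed(k), small(pingu), swims(k), swims(pingu), valid(pingu), visible(k), wooden(a)} — 25 facts.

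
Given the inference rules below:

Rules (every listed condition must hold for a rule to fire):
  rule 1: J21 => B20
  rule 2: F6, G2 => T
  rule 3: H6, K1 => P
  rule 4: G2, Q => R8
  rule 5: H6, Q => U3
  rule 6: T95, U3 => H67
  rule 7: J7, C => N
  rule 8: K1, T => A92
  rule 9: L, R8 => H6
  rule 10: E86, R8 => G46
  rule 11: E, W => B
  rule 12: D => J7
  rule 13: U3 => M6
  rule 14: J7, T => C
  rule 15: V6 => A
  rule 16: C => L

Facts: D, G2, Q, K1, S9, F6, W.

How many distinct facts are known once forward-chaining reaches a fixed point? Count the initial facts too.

18

Round 1 — rule 2, rule 4, rule 12, derive T, R8, J7.
Round 2 — rule 8, rule 14, derive A92, C.
Round 3 — rule 7, rule 16, derive N, L.
Round 4 — rule 9, derive H6.
Round 5 — rule 3, rule 5, derive P, U3.
Round 6 — rule 13, derive M6.
Closure: {A92, C, D, F6, G2, H6, J7, K1, L, M6, N, P, Q, R8, S9, T, U3, W} — 18 facts.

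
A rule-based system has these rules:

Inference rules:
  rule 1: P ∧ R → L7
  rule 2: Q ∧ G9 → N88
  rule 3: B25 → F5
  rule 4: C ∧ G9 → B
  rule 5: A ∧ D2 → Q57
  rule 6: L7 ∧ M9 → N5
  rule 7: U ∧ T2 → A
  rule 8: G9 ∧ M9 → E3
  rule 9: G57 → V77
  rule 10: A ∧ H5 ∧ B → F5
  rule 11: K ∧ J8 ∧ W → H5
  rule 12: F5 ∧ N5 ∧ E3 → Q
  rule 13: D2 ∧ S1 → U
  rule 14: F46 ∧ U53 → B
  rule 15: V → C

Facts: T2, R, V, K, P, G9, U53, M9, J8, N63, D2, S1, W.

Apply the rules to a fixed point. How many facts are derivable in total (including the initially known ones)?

Round 1: rule 1 [P ∧ R → L7]; rule 8 [G9 ∧ M9 → E3]; rule 11 [K ∧ J8 ∧ W → H5]; rule 13 [D2 ∧ S1 → U]; rule 15 [V → C]. Adds L7, E3, H5, U, C.
Round 2: rule 4 [C ∧ G9 → B]; rule 6 [L7 ∧ M9 → N5]; rule 7 [U ∧ T2 → A]. Adds B, N5, A.
Round 3: rule 5 [A ∧ D2 → Q57]; rule 10 [A ∧ H5 ∧ B → F5]. Adds Q57, F5.
Round 4: rule 12 [F5 ∧ N5 ∧ E3 → Q]. Adds Q.
Round 5: rule 2 [Q ∧ G9 → N88]. Adds N88.
Closure: {A, B, C, D2, E3, F5, G9, H5, J8, K, L7, M9, N5, N63, N88, P, Q, Q57, R, S1, T2, U, U53, V, W} — 25 facts.

25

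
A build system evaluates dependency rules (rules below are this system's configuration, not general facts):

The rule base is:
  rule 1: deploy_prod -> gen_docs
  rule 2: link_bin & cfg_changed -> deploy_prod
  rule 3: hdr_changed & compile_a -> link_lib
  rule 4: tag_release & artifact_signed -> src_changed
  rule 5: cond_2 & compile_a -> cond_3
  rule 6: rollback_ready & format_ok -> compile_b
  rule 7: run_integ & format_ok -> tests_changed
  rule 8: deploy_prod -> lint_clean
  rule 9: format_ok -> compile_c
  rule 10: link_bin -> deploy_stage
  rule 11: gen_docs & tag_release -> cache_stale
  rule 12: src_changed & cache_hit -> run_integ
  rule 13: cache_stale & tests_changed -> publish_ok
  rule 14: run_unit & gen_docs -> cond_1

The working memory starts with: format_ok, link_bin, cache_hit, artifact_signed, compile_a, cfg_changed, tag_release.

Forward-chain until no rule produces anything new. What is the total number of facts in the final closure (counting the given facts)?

Round 1: rule 2 [link_bin & cfg_changed -> deploy_prod]; rule 4 [tag_release & artifact_signed -> src_changed]; rule 9 [format_ok -> compile_c]; rule 10 [link_bin -> deploy_stage]. New: deploy_prod, src_changed, compile_c, deploy_stage.
Round 2: rule 1 [deploy_prod -> gen_docs]; rule 8 [deploy_prod -> lint_clean]; rule 12 [src_changed & cache_hit -> run_integ]. New: gen_docs, lint_clean, run_integ.
Round 3: rule 7 [run_integ & format_ok -> tests_changed]; rule 11 [gen_docs & tag_release -> cache_stale]. New: tests_changed, cache_stale.
Round 4: rule 13 [cache_stale & tests_changed -> publish_ok]. New: publish_ok.
Closure: {artifact_signed, cache_hit, cache_stale, cfg_changed, compile_a, compile_c, deploy_prod, deploy_stage, format_ok, gen_docs, link_bin, lint_clean, publish_ok, run_integ, src_changed, tag_release, tests_changed} — 17 facts.

17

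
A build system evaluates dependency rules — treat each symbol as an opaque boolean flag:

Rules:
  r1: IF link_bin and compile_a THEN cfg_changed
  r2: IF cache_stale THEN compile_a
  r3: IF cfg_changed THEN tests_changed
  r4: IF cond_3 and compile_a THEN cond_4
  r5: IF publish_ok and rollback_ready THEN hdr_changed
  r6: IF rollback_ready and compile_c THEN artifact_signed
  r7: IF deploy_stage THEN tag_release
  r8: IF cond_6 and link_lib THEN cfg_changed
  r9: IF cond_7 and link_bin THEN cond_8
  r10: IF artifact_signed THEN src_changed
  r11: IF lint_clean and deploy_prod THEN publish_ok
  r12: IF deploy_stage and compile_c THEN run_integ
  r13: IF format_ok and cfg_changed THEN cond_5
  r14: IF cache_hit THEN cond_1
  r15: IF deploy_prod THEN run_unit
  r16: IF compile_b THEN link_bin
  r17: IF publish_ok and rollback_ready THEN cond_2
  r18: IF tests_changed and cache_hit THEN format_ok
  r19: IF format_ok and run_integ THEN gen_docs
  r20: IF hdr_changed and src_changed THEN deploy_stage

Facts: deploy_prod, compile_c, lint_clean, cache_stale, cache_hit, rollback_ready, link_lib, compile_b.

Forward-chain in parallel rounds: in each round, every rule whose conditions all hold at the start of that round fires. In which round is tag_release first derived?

4

[1] r2 [IF cache_stale THEN compile_a]; r6 [IF rollback_ready and compile_c THEN artifact_signed]; r11 [IF lint_clean and deploy_prod THEN publish_ok]; r14 [IF cache_hit THEN cond_1]; r15 [IF deploy_prod THEN run_unit]; r16 [IF compile_b THEN link_bin]. ⇒ new: compile_a, artifact_signed, publish_ok, cond_1, run_unit, link_bin.
[2] r1 [IF link_bin and compile_a THEN cfg_changed]; r5 [IF publish_ok and rollback_ready THEN hdr_changed]; r10 [IF artifact_signed THEN src_changed]; r17 [IF publish_ok and rollback_ready THEN cond_2]. ⇒ new: cfg_changed, hdr_changed, src_changed, cond_2.
[3] r3 [IF cfg_changed THEN tests_changed]; r20 [IF hdr_changed and src_changed THEN deploy_stage]. ⇒ new: tests_changed, deploy_stage.
[4] r7 [IF deploy_stage THEN tag_release]; r12 [IF deploy_stage and compile_c THEN run_integ]; r18 [IF tests_changed and cache_hit THEN format_ok]. ⇒ new: tag_release, run_integ, format_ok.
tag_release first appears in round 4.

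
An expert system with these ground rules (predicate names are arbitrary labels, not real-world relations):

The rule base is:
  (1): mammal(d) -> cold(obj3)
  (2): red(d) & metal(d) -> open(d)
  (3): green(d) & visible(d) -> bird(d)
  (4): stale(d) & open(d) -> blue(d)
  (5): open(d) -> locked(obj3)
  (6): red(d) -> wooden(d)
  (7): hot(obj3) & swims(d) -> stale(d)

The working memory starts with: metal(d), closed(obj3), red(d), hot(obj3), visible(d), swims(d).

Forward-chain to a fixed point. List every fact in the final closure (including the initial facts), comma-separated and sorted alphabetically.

Round 1: (2) [red(d) & metal(d) -> open(d)]; (6) [red(d) -> wooden(d)]; (7) [hot(obj3) & swims(d) -> stale(d)]. Adds open(d), wooden(d), stale(d).
Round 2: (4) [stale(d) & open(d) -> blue(d)]; (5) [open(d) -> locked(obj3)]. Adds blue(d), locked(obj3).

blue(d), closed(obj3), hot(obj3), locked(obj3), metal(d), open(d), red(d), stale(d), swims(d), visible(d), wooden(d)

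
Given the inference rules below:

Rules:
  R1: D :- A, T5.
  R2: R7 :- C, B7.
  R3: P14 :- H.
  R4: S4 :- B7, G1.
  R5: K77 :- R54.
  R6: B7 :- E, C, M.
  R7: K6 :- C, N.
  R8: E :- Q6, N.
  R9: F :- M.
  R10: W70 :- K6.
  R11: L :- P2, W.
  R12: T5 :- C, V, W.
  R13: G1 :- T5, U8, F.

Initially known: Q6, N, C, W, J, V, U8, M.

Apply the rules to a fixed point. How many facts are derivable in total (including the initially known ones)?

Round 1 fires R7, R8, R9, R12, giving K6, E, F, T5.
Round 2 fires R6, R10, R13, giving B7, W70, G1.
Round 3 fires R2, R4, giving R7, S4.
Closure: {B7, C, E, F, G1, J, K6, M, N, Q6, R7, S4, T5, U8, V, W, W70} — 17 facts.

17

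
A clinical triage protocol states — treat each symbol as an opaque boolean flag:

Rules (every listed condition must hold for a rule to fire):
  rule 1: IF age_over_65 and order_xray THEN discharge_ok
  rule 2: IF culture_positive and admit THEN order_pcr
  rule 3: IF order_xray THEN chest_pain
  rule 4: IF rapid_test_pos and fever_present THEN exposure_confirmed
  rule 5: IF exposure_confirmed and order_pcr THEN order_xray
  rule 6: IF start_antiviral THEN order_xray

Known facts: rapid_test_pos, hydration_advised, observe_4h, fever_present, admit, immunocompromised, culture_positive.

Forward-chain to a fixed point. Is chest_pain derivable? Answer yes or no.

yes

Round 1 fires rule 2, rule 4, giving order_pcr, exposure_confirmed.
Round 2 fires rule 5, giving order_xray.
Round 3 fires rule 3, giving chest_pain.
chest_pain appears in round 3, so it is derivable.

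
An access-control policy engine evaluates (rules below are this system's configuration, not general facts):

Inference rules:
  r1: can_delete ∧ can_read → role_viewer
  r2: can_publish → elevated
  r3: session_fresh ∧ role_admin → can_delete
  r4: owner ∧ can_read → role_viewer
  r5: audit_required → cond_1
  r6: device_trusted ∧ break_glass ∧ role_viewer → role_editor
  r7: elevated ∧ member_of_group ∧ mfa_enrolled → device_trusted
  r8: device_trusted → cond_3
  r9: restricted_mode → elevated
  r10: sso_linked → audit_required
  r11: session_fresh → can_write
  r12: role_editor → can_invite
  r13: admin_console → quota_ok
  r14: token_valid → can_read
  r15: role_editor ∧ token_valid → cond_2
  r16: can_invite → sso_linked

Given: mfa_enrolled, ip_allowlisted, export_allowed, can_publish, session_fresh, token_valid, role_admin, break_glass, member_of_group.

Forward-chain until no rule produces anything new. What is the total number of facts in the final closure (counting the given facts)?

Round 1 — r2, r3, r11, r14, derive elevated, can_delete, can_write, can_read.
Round 2 — r1, r7, derive role_viewer, device_trusted.
Round 3 — r6, r8, derive role_editor, cond_3.
Round 4 — r12, r15, derive can_invite, cond_2.
Round 5 — r16, derive sso_linked.
Round 6 — r10, derive audit_required.
Round 7 — r5, derive cond_1.
Closure: {audit_required, break_glass, can_delete, can_invite, can_publish, can_read, can_write, cond_1, cond_2, cond_3, device_trusted, elevated, export_allowed, ip_allowlisted, member_of_group, mfa_enrolled, role_admin, role_editor, role_viewer, session_fresh, sso_linked, token_valid} — 22 facts.

22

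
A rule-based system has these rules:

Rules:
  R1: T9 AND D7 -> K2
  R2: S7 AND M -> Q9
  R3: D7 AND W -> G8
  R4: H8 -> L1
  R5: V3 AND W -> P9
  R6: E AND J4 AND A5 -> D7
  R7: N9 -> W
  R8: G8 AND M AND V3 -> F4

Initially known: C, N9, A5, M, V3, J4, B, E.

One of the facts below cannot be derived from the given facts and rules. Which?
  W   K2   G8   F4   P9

Round 1: R6 [E AND J4 AND A5 -> D7]; R7 [N9 -> W]. New: D7, W.
Round 2: R3 [D7 AND W -> G8]; R5 [V3 AND W -> P9]. New: G8, P9.
Round 3: R8 [G8 AND M AND V3 -> F4]. New: F4.
Derived: G8 (round 2), P9 (round 2), W (round 1), F4 (round 3). K2 never appears in any round.

K2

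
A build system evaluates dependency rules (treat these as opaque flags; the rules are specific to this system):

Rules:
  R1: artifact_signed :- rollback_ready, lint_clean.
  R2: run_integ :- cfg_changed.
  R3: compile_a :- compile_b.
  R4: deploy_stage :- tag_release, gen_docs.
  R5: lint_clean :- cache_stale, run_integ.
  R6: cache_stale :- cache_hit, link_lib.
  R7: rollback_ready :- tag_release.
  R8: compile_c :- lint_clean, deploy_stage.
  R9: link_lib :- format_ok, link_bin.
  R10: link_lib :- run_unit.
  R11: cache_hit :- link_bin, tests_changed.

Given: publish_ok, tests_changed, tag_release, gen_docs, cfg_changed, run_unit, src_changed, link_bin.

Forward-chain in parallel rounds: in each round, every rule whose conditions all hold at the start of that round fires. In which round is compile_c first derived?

4

[1] R2 [run_integ :- cfg_changed.]; R4 [deploy_stage :- tag_release, gen_docs.]; R7 [rollback_ready :- tag_release.]; R10 [link_lib :- run_unit.]; R11 [cache_hit :- link_bin, tests_changed.]. ⇒ new: run_integ, deploy_stage, rollback_ready, link_lib, cache_hit.
[2] R6 [cache_stale :- cache_hit, link_lib.]. ⇒ new: cache_stale.
[3] R5 [lint_clean :- cache_stale, run_integ.]. ⇒ new: lint_clean.
[4] R1 [artifact_signed :- rollback_ready, lint_clean.]; R8 [compile_c :- lint_clean, deploy_stage.]. ⇒ new: artifact_signed, compile_c.
compile_c first appears in round 4.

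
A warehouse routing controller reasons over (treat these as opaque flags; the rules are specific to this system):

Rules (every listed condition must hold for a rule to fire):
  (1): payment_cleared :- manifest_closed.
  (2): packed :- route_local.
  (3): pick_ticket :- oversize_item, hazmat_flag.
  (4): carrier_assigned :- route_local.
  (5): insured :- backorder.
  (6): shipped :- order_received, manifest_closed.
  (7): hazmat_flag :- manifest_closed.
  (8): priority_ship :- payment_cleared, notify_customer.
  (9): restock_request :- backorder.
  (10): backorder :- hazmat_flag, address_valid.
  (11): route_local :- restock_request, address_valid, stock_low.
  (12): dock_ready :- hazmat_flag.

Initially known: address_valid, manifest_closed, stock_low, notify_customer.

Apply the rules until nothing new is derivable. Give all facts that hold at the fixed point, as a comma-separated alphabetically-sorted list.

address_valid, backorder, carrier_assigned, dock_ready, hazmat_flag, insured, manifest_closed, notify_customer, packed, payment_cleared, priority_ship, restock_request, route_local, stock_low

Round 1 fires (1), (7), giving payment_cleared, hazmat_flag.
Round 2 fires (8), (10), (12), giving priority_ship, backorder, dock_ready.
Round 3 fires (5), (9), giving insured, restock_request.
Round 4 fires (11), giving route_local.
Round 5 fires (2), (4), giving packed, carrier_assigned.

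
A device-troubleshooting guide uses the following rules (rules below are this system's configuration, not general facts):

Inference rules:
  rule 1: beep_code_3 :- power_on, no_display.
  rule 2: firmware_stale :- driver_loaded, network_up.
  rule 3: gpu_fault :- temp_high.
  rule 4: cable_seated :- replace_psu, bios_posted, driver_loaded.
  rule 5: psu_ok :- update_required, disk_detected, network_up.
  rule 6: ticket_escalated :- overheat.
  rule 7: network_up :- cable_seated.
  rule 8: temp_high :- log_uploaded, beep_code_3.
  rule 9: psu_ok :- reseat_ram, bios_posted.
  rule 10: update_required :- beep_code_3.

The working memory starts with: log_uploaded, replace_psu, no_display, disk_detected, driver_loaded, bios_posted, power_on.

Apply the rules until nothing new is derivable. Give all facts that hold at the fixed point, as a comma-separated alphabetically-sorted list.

beep_code_3, bios_posted, cable_seated, disk_detected, driver_loaded, firmware_stale, gpu_fault, log_uploaded, network_up, no_display, power_on, psu_ok, replace_psu, temp_high, update_required

Round 1 — rule 1, rule 4, derive beep_code_3, cable_seated.
Round 2 — rule 7, rule 8, rule 10, derive network_up, temp_high, update_required.
Round 3 — rule 2, rule 3, rule 5, derive firmware_stale, gpu_fault, psu_ok.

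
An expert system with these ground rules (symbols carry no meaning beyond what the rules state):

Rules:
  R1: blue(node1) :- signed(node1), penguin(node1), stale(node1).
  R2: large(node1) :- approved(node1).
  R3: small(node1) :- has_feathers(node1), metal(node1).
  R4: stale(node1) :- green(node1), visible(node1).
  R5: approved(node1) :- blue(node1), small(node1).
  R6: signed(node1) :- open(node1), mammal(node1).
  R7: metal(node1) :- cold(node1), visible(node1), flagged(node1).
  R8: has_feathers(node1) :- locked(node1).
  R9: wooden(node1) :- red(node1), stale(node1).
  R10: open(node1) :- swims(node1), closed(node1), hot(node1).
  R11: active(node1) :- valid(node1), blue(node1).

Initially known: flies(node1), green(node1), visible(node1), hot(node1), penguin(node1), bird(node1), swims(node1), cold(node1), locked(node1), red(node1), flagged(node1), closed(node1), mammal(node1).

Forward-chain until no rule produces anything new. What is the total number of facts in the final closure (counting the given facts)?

Round 1 — R4, R7, R8, R10, derive stale(node1), metal(node1), has_feathers(node1), open(node1).
Round 2 — R3, R6, R9, derive small(node1), signed(node1), wooden(node1).
Round 3 — R1, derive blue(node1).
Round 4 — R5, derive approved(node1).
Round 5 — R2, derive large(node1).
Closure: {approved(node1), bird(node1), blue(node1), closed(node1), cold(node1), flagged(node1), flies(node1), green(node1), has_feathers(node1), hot(node1), large(node1), locked(node1), mammal(node1), metal(node1), open(node1), penguin(node1), red(node1), signed(node1), small(node1), stale(node1), swims(node1), visible(node1), wooden(node1)} — 23 facts.

23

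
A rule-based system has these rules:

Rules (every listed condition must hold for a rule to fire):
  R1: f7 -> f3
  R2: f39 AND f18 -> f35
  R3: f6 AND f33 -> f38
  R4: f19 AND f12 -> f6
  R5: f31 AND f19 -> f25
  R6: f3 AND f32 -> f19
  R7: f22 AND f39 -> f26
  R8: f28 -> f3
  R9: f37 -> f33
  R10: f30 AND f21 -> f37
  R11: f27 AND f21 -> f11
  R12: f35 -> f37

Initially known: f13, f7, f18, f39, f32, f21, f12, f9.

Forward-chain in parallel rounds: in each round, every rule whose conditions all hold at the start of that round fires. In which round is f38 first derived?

4

Round 1: R1 [f7 -> f3]; R2 [f39 AND f18 -> f35]. Adds f3, f35.
Round 2: R6 [f3 AND f32 -> f19]; R12 [f35 -> f37]. Adds f19, f37.
Round 3: R4 [f19 AND f12 -> f6]; R9 [f37 -> f33]. Adds f6, f33.
Round 4: R3 [f6 AND f33 -> f38]. Adds f38.
f38 first appears in round 4.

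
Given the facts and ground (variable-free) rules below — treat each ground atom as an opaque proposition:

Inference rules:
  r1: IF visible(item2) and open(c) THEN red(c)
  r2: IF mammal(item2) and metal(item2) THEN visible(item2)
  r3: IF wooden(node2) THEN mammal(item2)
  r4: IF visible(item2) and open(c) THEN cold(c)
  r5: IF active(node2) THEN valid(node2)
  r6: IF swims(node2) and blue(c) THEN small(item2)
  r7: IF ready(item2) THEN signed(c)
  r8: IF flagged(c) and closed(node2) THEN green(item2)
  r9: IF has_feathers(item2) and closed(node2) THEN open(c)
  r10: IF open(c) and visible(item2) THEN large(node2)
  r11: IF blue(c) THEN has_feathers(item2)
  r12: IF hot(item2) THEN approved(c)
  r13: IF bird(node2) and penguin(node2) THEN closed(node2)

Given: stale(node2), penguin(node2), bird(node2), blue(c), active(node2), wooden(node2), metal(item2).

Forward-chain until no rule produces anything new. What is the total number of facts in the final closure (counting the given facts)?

[1] r3 [IF wooden(node2) THEN mammal(item2)]; r5 [IF active(node2) THEN valid(node2)]; r11 [IF blue(c) THEN has_feathers(item2)]; r13 [IF bird(node2) and penguin(node2) THEN closed(node2)]. ⇒ new: mammal(item2), valid(node2), has_feathers(item2), closed(node2).
[2] r2 [IF mammal(item2) and metal(item2) THEN visible(item2)]; r9 [IF has_feathers(item2) and closed(node2) THEN open(c)]. ⇒ new: visible(item2), open(c).
[3] r1 [IF visible(item2) and open(c) THEN red(c)]; r4 [IF visible(item2) and open(c) THEN cold(c)]; r10 [IF open(c) and visible(item2) THEN large(node2)]. ⇒ new: red(c), cold(c), large(node2).
Closure: {active(node2), bird(node2), blue(c), closed(node2), cold(c), has_feathers(item2), large(node2), mammal(item2), metal(item2), open(c), penguin(node2), red(c), stale(node2), valid(node2), visible(item2), wooden(node2)} — 16 facts.

16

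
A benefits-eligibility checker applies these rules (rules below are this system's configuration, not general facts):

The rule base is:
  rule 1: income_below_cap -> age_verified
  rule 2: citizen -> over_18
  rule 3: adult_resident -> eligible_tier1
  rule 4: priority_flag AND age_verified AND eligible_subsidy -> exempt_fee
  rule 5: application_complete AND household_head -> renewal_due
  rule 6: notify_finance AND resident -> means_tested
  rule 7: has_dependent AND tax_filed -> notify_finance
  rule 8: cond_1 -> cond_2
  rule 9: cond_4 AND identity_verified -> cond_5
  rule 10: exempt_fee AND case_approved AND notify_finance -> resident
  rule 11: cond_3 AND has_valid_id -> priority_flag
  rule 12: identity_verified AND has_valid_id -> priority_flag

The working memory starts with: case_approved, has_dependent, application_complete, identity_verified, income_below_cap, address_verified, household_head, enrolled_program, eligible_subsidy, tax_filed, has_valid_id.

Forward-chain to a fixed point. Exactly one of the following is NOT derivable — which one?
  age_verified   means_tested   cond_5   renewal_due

[1] rule 1 [income_below_cap -> age_verified]; rule 5 [application_complete AND household_head -> renewal_due]; rule 7 [has_dependent AND tax_filed -> notify_finance]; rule 12 [identity_verified AND has_valid_id -> priority_flag]. ⇒ new: age_verified, renewal_due, notify_finance, priority_flag.
[2] rule 4 [priority_flag AND age_verified AND eligible_subsidy -> exempt_fee]. ⇒ new: exempt_fee.
[3] rule 10 [exempt_fee AND case_approved AND notify_finance -> resident]. ⇒ new: resident.
[4] rule 6 [notify_finance AND resident -> means_tested]. ⇒ new: means_tested.
Derived: renewal_due (round 1), means_tested (round 4), age_verified (round 1). cond_5 never appears in any round.

cond_5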